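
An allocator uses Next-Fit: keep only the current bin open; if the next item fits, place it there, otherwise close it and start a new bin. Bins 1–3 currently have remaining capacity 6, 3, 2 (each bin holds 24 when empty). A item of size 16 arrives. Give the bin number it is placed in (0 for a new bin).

Next-Fit only looks at bin 3, which has 2 free.
16 does not fit, so a new bin is opened.

0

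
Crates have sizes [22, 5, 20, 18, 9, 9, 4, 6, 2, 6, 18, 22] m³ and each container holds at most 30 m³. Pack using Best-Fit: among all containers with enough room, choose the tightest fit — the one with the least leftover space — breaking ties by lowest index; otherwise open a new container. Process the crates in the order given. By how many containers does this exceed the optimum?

Best-Fit: [22,5,2] [20,9] [18,9] [4,6,6] [18] [22] → 6 containers.
Total size 141 m³; any packing needs at least ⌈141/30⌉ = 5 containers.
An optimal packing achieves that bound: [22,6,2] [22,6] [20,9] [18,9] [18,5,4] → 5 containers.
Excess: 6 − 5 = 1.

1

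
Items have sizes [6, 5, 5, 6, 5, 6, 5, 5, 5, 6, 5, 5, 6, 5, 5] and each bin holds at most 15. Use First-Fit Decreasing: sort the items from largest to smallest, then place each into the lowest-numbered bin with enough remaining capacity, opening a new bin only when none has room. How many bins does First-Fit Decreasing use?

Sorted descending: 6, 6, 6, 6, 6, 5, 5, 5, 5, 5, 5, 5, 5, 5, 5.
Put 6 in bin 1; 9 remain.
Put 6 in bin 1; 3 remain.
Put 6 in bin 2; 9 remain.
Put 6 in bin 2; 3 remain.
Put 6 in bin 3; 9 remain.
Put 5 in bin 3; 4 remain.
Put 5 in bin 4; 10 remain.
Put 5 in bin 4; 5 remain.
Put 5 in bin 4; 0 remain.
Put 5 in bin 5; 10 remain.
Put 5 in bin 5; 5 remain.
Put 5 in bin 5; 0 remain.
Put 5 in bin 6; 10 remain.
Put 5 in bin 6; 5 remain.
Put 5 in bin 6; 0 remain.

6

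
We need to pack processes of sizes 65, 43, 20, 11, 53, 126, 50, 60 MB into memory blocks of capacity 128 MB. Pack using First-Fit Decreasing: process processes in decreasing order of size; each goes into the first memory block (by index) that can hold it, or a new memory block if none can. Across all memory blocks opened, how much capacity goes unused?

84

Sorted descending: 126, 65, 60, 53, 50, 43, 20, 11.
memory block 1: place 126 MB, 2 MB left
memory block 2: place 65 MB, 63 MB left
memory block 2: place 60 MB, 3 MB left
memory block 3: place 53 MB, 75 MB left
memory block 3: place 50 MB, 25 MB left
memory block 4: place 43 MB, 85 MB left
memory block 3: place 20 MB, 5 MB left
memory block 4: place 11 MB, 74 MB left
4 memory blocks × 128 MB = 512 MB; used 428 MB; unused 84 MB.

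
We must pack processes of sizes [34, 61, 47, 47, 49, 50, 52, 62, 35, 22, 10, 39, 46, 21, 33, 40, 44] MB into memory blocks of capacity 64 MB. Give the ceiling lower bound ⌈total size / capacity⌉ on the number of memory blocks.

11 memory blocks

Total size = 34 + 61 + 47 + 47 + 49 + 50 + 52 + 62 + 35 + 22 + 10 + 39 + 46 + 21 + 33 + 40 + 44 = 692 MB.
⌈692 / 64⌉ = 11.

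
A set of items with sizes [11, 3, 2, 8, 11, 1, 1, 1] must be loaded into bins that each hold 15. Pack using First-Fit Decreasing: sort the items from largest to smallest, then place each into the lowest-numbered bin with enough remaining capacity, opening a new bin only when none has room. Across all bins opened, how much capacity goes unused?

Sorted descending: 11, 11, 8, 3, 2, 1, 1, 1.
bin 1: place 11, 4 left
bin 2: place 11, 4 left
bin 3: place 8, 7 left
bin 1: place 3, 1 left
bin 2: place 2, 2 left
bin 1: place 1, 0 left
bin 2: place 1, 1 left
bin 2: place 1, 0 left
3 bins × 15 = 45; used 38; unused 7.

7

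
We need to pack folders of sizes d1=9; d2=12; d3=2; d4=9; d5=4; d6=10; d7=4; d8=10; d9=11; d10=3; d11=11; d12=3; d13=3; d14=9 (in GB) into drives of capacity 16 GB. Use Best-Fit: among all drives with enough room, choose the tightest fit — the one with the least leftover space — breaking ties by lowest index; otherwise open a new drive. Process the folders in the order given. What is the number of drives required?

Put d1 (9 GB) in drive 1; 7 GB remain.
Put d2 (12 GB) in drive 2; 4 GB remain.
Put d3 (2 GB) in drive 2; 2 GB remain.
Put d4 (9 GB) in drive 3; 7 GB remain.
Put d5 (4 GB) in drive 1; 3 GB remain.
Put d6 (10 GB) in drive 4; 6 GB remain.
Put d7 (4 GB) in drive 4; 2 GB remain.
Put d8 (10 GB) in drive 5; 6 GB remain.
Put d9 (11 GB) in drive 6; 5 GB remain.
Put d10 (3 GB) in drive 1; 0 GB remain.
Put d11 (11 GB) in drive 7; 5 GB remain.
Put d12 (3 GB) in drive 6; 2 GB remain.
Put d13 (3 GB) in drive 7; 2 GB remain.
Put d14 (9 GB) in drive 8; 7 GB remain.

8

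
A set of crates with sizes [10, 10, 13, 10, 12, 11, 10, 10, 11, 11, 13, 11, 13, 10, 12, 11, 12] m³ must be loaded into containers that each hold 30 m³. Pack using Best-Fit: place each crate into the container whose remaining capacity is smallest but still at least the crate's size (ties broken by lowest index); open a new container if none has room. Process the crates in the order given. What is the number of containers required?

8

10 m³ → container 1 (remaining 20 m³)
10 m³ → container 1 (remaining 10 m³)
13 m³ → container 2 (remaining 17 m³)
10 m³ → container 1 (remaining 0 m³)
12 m³ → container 2 (remaining 5 m³)
11 m³ → container 3 (remaining 19 m³)
10 m³ → container 3 (remaining 9 m³)
10 m³ → container 4 (remaining 20 m³)
11 m³ → container 4 (remaining 9 m³)
11 m³ → container 5 (remaining 19 m³)
13 m³ → container 5 (remaining 6 m³)
11 m³ → container 6 (remaining 19 m³)
13 m³ → container 6 (remaining 6 m³)
10 m³ → container 7 (remaining 20 m³)
12 m³ → container 7 (remaining 8 m³)
11 m³ → container 8 (remaining 19 m³)
12 m³ → container 8 (remaining 7 m³)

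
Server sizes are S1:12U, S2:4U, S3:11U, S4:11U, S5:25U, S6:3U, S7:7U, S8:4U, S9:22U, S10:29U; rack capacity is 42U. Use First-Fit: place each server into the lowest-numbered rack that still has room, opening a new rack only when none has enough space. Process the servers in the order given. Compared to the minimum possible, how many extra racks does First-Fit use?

0

First-Fit: [12,4,11,11,3] [25,7,4] [22] [29] → 4 racks.
Total size 128U; any packing needs at least ⌈128/42⌉ = 4 racks.
So 4 is already optimal.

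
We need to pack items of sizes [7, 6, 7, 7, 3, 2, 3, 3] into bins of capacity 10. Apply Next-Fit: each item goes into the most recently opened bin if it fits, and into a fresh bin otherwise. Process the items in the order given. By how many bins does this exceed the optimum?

1

Next-Fit: [7] [6] [7] [7,3] [2,3,3] → 5 bins.
Total size 38; any packing needs at least ⌈38/10⌉ = 4 bins.
An optimal packing achieves that bound: [7,3] [7,3] [7,3] [6,2] → 4 bins.
Excess: 5 − 4 = 1.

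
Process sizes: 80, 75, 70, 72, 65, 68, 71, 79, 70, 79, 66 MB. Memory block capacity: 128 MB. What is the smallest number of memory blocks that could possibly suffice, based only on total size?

Total size = 80 + 75 + 70 + 72 + 65 + 68 + 71 + 79 + 70 + 79 + 66 = 795 MB.
⌈795 / 128⌉ = 7.

7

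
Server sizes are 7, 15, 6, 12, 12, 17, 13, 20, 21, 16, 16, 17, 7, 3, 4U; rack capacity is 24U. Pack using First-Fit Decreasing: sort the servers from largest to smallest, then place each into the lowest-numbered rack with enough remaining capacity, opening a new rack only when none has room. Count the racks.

Sorted descending: 21, 20, 17, 17, 16, 16, 15, 13, 12, 12, 7, 7, 6, 4, 3.
21U → rack 1 (remaining 3U)
20U → rack 2 (remaining 4U)
17U → rack 3 (remaining 7U)
17U → rack 4 (remaining 7U)
16U → rack 5 (remaining 8U)
16U → rack 6 (remaining 8U)
15U → rack 7 (remaining 9U)
13U → rack 8 (remaining 11U)
12U → rack 9 (remaining 12U)
12U → rack 9 (remaining 0U)
7U → rack 3 (remaining 0U)
7U → rack 4 (remaining 0U)
6U → rack 5 (remaining 2U)
4U → rack 2 (remaining 0U)
3U → rack 1 (remaining 0U)

9 racks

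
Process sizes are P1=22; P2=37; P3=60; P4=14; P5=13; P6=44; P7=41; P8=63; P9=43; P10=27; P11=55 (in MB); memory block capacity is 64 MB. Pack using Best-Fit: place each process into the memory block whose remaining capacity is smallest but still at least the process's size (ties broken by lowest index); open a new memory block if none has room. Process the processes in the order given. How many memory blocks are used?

8

P1 (22 MB) → memory block 1 (remaining 42 MB)
P2 (37 MB) → memory block 1 (remaining 5 MB)
P3 (60 MB) → memory block 2 (remaining 4 MB)
P4 (14 MB) → memory block 3 (remaining 50 MB)
P5 (13 MB) → memory block 3 (remaining 37 MB)
P6 (44 MB) → memory block 4 (remaining 20 MB)
P7 (41 MB) → memory block 5 (remaining 23 MB)
P8 (63 MB) → memory block 6 (remaining 1 MB)
P9 (43 MB) → memory block 7 (remaining 21 MB)
P10 (27 MB) → memory block 3 (remaining 10 MB)
P11 (55 MB) → memory block 8 (remaining 9 MB)
Final memory blocks: [22,37] [60] [14,13,27] [44] [41] [63] [43] [55].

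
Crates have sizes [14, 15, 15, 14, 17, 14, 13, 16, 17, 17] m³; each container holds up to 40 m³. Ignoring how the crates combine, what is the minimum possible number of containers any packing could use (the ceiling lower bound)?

Total size = 14 + 15 + 15 + 14 + 17 + 14 + 13 + 16 + 17 + 17 = 152 m³.
⌈152 / 40⌉ = 4.

4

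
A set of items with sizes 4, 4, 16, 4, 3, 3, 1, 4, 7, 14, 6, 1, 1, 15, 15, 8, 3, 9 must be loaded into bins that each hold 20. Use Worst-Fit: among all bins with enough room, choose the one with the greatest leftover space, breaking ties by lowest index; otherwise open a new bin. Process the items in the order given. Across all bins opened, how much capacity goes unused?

22

4 → bin 1 (remaining 16)
4 → bin 1 (remaining 12)
16 → bin 2 (remaining 4)
4 → bin 1 (remaining 8)
3 → bin 1 (remaining 5)
3 → bin 1 (remaining 2)
1 → bin 2 (remaining 3)
4 → bin 3 (remaining 16)
7 → bin 3 (remaining 9)
14 → bin 4 (remaining 6)
6 → bin 3 (remaining 3)
1 → bin 4 (remaining 5)
1 → bin 4 (remaining 4)
15 → bin 5 (remaining 5)
15 → bin 6 (remaining 5)
8 → bin 7 (remaining 12)
3 → bin 7 (remaining 9)
9 → bin 7 (remaining 0)
7 bins × 20 = 140; used 118; unused 22.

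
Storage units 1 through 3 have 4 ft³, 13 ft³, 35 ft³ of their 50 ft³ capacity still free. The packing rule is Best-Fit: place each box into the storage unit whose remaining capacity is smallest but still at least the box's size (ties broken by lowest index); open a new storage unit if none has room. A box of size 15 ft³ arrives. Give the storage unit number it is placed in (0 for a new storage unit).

Storage units with room: storage unit 3 (35 ft³).
Tightest fit is storage unit 3 with 35 ft³ free.

3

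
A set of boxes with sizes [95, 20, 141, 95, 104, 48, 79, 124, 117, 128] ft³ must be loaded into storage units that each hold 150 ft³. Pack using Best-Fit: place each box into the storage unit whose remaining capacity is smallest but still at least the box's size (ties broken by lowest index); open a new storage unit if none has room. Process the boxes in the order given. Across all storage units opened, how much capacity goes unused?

249

Put 95 ft³ in storage unit 1; 55 ft³ remain.
Put 20 ft³ in storage unit 1; 35 ft³ remain.
Put 141 ft³ in storage unit 2; 9 ft³ remain.
Put 95 ft³ in storage unit 3; 55 ft³ remain.
Put 104 ft³ in storage unit 4; 46 ft³ remain.
Put 48 ft³ in storage unit 3; 7 ft³ remain.
Put 79 ft³ in storage unit 5; 71 ft³ remain.
Put 124 ft³ in storage unit 6; 26 ft³ remain.
Put 117 ft³ in storage unit 7; 33 ft³ remain.
Put 128 ft³ in storage unit 8; 22 ft³ remain.
8 storage units × 150 ft³ = 1200 ft³; used 951 ft³; unused 249 ft³.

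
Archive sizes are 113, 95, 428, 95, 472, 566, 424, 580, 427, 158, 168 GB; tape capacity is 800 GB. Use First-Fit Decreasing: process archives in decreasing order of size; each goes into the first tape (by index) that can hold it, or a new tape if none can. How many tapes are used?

Sorted descending: 580, 566, 472, 428, 427, 424, 168, 158, 113, 95, 95.
580 GB → tape 1 (remaining 220 GB)
566 GB → tape 2 (remaining 234 GB)
472 GB → tape 3 (remaining 328 GB)
428 GB → tape 4 (remaining 372 GB)
427 GB → tape 5 (remaining 373 GB)
424 GB → tape 6 (remaining 376 GB)
168 GB → tape 1 (remaining 52 GB)
158 GB → tape 2 (remaining 76 GB)
113 GB → tape 3 (remaining 215 GB)
95 GB → tape 3 (remaining 120 GB)
95 GB → tape 3 (remaining 25 GB)

6 tapes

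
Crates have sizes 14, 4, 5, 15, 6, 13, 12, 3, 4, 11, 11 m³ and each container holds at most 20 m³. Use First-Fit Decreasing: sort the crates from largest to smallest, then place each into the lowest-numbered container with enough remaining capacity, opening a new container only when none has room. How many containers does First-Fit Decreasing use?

6

Sorted descending: 15, 14, 13, 12, 11, 11, 6, 5, 4, 4, 3.
15 m³ → container 1 (remaining 5 m³)
14 m³ → container 2 (remaining 6 m³)
13 m³ → container 3 (remaining 7 m³)
12 m³ → container 4 (remaining 8 m³)
11 m³ → container 5 (remaining 9 m³)
11 m³ → container 6 (remaining 9 m³)
6 m³ → container 2 (remaining 0 m³)
5 m³ → container 1 (remaining 0 m³)
4 m³ → container 3 (remaining 3 m³)
4 m³ → container 4 (remaining 4 m³)
3 m³ → container 3 (remaining 0 m³)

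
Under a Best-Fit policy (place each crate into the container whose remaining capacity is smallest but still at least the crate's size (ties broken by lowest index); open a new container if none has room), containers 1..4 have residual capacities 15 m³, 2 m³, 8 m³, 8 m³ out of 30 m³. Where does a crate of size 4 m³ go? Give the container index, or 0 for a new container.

3

Containers with room: container 1 (15 m³), container 3 (8 m³), container 4 (8 m³).
Tightest fit is container 3 with 8 m³ free.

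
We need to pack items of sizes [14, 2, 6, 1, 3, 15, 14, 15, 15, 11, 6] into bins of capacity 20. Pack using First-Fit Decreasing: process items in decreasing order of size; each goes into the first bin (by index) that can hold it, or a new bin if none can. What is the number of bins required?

Sorted descending: 15, 15, 15, 14, 14, 11, 6, 6, 3, 2, 1.
Put 15 in bin 1; 5 remain.
Put 15 in bin 2; 5 remain.
Put 15 in bin 3; 5 remain.
Put 14 in bin 4; 6 remain.
Put 14 in bin 5; 6 remain.
Put 11 in bin 6; 9 remain.
Put 6 in bin 4; 0 remain.
Put 6 in bin 5; 0 remain.
Put 3 in bin 1; 2 remain.
Put 2 in bin 1; 0 remain.
Put 1 in bin 2; 4 remain.
Final bins: [15,3,2] [15,1] [15] [14,6] [14,6] [11].

6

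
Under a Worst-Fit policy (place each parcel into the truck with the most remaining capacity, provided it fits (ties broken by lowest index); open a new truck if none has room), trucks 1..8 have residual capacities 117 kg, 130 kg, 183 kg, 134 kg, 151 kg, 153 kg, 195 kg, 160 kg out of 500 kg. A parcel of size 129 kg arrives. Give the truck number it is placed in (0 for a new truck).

Trucks with room: truck 2 (130 kg), truck 3 (183 kg), truck 4 (134 kg), truck 5 (151 kg), truck 6 (153 kg), truck 7 (195 kg), truck 8 (160 kg).
Most room is truck 7 with 195 kg free.

7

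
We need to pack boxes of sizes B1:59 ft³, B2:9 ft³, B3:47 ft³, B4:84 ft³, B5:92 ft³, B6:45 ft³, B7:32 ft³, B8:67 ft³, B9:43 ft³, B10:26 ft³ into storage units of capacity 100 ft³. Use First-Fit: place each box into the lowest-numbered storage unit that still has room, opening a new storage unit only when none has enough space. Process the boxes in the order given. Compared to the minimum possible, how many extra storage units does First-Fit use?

First-Fit: [59,9,32] [47,45] [84] [92] [67,26] [43] → 6 storage units.
Total size 504 ft³; any packing needs at least ⌈504/100⌉ = 6 storage units.
So 6 is already optimal.

0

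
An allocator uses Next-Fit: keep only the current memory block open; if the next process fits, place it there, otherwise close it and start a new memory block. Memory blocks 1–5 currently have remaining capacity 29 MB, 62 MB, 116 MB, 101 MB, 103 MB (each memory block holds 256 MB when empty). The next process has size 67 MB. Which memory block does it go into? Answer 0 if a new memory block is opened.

5

Next-Fit only looks at memory block 5, which has 103 MB free.
67 MB fits there.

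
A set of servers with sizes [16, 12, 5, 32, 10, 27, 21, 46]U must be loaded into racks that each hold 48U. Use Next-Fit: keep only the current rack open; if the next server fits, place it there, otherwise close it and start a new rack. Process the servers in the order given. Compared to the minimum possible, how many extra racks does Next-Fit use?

0

Next-Fit: [16,12,5] [32,10] [27,21] [46] → 4 racks.
Total size 169U; any packing needs at least ⌈169/48⌉ = 4 racks.
So 4 is already optimal.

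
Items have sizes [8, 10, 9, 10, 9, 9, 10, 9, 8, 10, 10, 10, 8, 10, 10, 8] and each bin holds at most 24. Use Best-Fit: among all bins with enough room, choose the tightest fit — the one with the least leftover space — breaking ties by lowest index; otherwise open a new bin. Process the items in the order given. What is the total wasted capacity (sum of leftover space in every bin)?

44

bin 1: place 8, 16 left
bin 1: place 10, 6 left
bin 2: place 9, 15 left
bin 2: place 10, 5 left
bin 3: place 9, 15 left
bin 3: place 9, 6 left
bin 4: place 10, 14 left
bin 4: place 9, 5 left
bin 5: place 8, 16 left
bin 5: place 10, 6 left
bin 6: place 10, 14 left
bin 6: place 10, 4 left
bin 7: place 8, 16 left
bin 7: place 10, 6 left
bin 8: place 10, 14 left
bin 8: place 8, 6 left
8 bins × 24 = 192; used 148; unused 44.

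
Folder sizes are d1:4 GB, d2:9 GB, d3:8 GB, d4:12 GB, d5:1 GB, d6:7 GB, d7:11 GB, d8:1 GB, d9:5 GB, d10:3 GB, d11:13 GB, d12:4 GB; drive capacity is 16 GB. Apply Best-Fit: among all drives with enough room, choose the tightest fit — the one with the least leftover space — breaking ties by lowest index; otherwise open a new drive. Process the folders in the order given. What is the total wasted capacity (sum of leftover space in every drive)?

18

d1 (4 GB) → drive 1 (remaining 12 GB)
d2 (9 GB) → drive 1 (remaining 3 GB)
d3 (8 GB) → drive 2 (remaining 8 GB)
d4 (12 GB) → drive 3 (remaining 4 GB)
d5 (1 GB) → drive 1 (remaining 2 GB)
d6 (7 GB) → drive 2 (remaining 1 GB)
d7 (11 GB) → drive 4 (remaining 5 GB)
d8 (1 GB) → drive 2 (remaining 0 GB)
d9 (5 GB) → drive 4 (remaining 0 GB)
d10 (3 GB) → drive 3 (remaining 1 GB)
d11 (13 GB) → drive 5 (remaining 3 GB)
d12 (4 GB) → drive 6 (remaining 12 GB)
6 drives × 16 GB = 96 GB; used 78 GB; unused 18 GB.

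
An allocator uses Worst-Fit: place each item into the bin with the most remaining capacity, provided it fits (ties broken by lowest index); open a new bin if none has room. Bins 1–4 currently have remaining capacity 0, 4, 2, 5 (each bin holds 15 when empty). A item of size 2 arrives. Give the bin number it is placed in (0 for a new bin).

Bins with room: bin 2 (4), bin 3 (2), bin 4 (5).
Most room is bin 4 with 5 free.

4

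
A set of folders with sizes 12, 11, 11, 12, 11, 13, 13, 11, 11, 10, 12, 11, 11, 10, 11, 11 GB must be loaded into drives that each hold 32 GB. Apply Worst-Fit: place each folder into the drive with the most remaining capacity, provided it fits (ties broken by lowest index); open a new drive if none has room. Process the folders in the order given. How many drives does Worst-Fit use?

7 drives

Put 12 GB in drive 1; 20 GB remain.
Put 11 GB in drive 1; 9 GB remain.
Put 11 GB in drive 2; 21 GB remain.
Put 12 GB in drive 2; 9 GB remain.
Put 11 GB in drive 3; 21 GB remain.
Put 13 GB in drive 3; 8 GB remain.
Put 13 GB in drive 4; 19 GB remain.
Put 11 GB in drive 4; 8 GB remain.
Put 11 GB in drive 5; 21 GB remain.
Put 10 GB in drive 5; 11 GB remain.
Put 12 GB in drive 6; 20 GB remain.
Put 11 GB in drive 6; 9 GB remain.
Put 11 GB in drive 5; 0 GB remain.
Put 10 GB in drive 7; 22 GB remain.
Put 11 GB in drive 7; 11 GB remain.
Put 11 GB in drive 7; 0 GB remain.
Final drives: [12,11] [11,12] [11,13] [13,11] [11,10,11] [12,11] [10,11,11].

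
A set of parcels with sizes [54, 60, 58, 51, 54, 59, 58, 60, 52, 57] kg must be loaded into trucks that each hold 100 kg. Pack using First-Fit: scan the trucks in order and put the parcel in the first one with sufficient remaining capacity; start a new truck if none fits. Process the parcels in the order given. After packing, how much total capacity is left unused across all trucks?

truck 1: place 54 kg, 46 kg left
truck 2: place 60 kg, 40 kg left
truck 3: place 58 kg, 42 kg left
truck 4: place 51 kg, 49 kg left
truck 5: place 54 kg, 46 kg left
truck 6: place 59 kg, 41 kg left
truck 7: place 58 kg, 42 kg left
truck 8: place 60 kg, 40 kg left
truck 9: place 52 kg, 48 kg left
truck 10: place 57 kg, 43 kg left
10 trucks × 100 kg = 1000 kg; used 563 kg; unused 437 kg.

437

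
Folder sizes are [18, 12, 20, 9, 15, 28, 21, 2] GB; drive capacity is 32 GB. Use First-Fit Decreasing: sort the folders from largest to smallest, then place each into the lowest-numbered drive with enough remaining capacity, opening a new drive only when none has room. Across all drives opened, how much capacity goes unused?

35

Sorted descending: 28, 21, 20, 18, 15, 12, 9, 2.
28 GB → drive 1 (remaining 4 GB)
21 GB → drive 2 (remaining 11 GB)
20 GB → drive 3 (remaining 12 GB)
18 GB → drive 4 (remaining 14 GB)
15 GB → drive 5 (remaining 17 GB)
12 GB → drive 3 (remaining 0 GB)
9 GB → drive 2 (remaining 2 GB)
2 GB → drive 1 (remaining 2 GB)
5 drives × 32 GB = 160 GB; used 125 GB; unused 35 GB.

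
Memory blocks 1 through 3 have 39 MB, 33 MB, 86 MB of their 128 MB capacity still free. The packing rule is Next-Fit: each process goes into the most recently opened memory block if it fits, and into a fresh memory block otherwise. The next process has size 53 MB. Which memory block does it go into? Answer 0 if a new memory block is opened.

3

Next-Fit only looks at memory block 3, which has 86 MB free.
53 MB fits there.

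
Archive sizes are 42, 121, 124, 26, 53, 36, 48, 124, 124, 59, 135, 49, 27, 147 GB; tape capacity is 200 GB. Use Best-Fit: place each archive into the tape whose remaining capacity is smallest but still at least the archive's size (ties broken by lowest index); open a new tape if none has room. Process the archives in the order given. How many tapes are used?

7

42 GB → tape 1 (remaining 158 GB)
121 GB → tape 1 (remaining 37 GB)
124 GB → tape 2 (remaining 76 GB)
26 GB → tape 1 (remaining 11 GB)
53 GB → tape 2 (remaining 23 GB)
36 GB → tape 3 (remaining 164 GB)
48 GB → tape 3 (remaining 116 GB)
124 GB → tape 4 (remaining 76 GB)
124 GB → tape 5 (remaining 76 GB)
59 GB → tape 4 (remaining 17 GB)
135 GB → tape 6 (remaining 65 GB)
49 GB → tape 6 (remaining 16 GB)
27 GB → tape 5 (remaining 49 GB)
147 GB → tape 7 (remaining 53 GB)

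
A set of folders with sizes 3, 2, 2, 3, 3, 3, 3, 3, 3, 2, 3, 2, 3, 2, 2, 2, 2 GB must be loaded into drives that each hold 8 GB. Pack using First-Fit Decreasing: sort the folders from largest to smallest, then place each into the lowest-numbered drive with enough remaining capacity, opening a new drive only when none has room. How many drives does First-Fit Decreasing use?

6 drives

Sorted descending: 3, 3, 3, 3, 3, 3, 3, 3, 3, 2, 2, 2, 2, 2, 2, 2, 2.
3 GB → drive 1 (remaining 5 GB)
3 GB → drive 1 (remaining 2 GB)
3 GB → drive 2 (remaining 5 GB)
3 GB → drive 2 (remaining 2 GB)
3 GB → drive 3 (remaining 5 GB)
3 GB → drive 3 (remaining 2 GB)
3 GB → drive 4 (remaining 5 GB)
3 GB → drive 4 (remaining 2 GB)
3 GB → drive 5 (remaining 5 GB)
2 GB → drive 1 (remaining 0 GB)
2 GB → drive 2 (remaining 0 GB)
2 GB → drive 3 (remaining 0 GB)
2 GB → drive 4 (remaining 0 GB)
2 GB → drive 5 (remaining 3 GB)
2 GB → drive 5 (remaining 1 GB)
2 GB → drive 6 (remaining 6 GB)
2 GB → drive 6 (remaining 4 GB)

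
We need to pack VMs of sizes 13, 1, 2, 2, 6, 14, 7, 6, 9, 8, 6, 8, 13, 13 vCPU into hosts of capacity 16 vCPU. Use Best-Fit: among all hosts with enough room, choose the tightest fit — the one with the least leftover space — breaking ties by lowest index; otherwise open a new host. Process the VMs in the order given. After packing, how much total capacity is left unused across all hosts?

host 1: place 13 vCPU, 3 vCPU left
host 1: place 1 vCPU, 2 vCPU left
host 1: place 2 vCPU, 0 vCPU left
host 2: place 2 vCPU, 14 vCPU left
host 2: place 6 vCPU, 8 vCPU left
host 3: place 14 vCPU, 2 vCPU left
host 2: place 7 vCPU, 1 vCPU left
host 4: place 6 vCPU, 10 vCPU left
host 4: place 9 vCPU, 1 vCPU left
host 5: place 8 vCPU, 8 vCPU left
host 5: place 6 vCPU, 2 vCPU left
host 6: place 8 vCPU, 8 vCPU left
host 7: place 13 vCPU, 3 vCPU left
host 8: place 13 vCPU, 3 vCPU left
8 hosts × 16 vCPU = 128 vCPU; used 108 vCPU; unused 20 vCPU.

20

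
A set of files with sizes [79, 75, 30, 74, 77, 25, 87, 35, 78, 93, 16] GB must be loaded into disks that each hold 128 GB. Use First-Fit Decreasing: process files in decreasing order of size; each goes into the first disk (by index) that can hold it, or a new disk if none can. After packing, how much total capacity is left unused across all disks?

227

Sorted descending: 93, 87, 79, 78, 77, 75, 74, 35, 30, 25, 16.
93 GB → disk 1 (remaining 35 GB)
87 GB → disk 2 (remaining 41 GB)
79 GB → disk 3 (remaining 49 GB)
78 GB → disk 4 (remaining 50 GB)
77 GB → disk 5 (remaining 51 GB)
75 GB → disk 6 (remaining 53 GB)
74 GB → disk 7 (remaining 54 GB)
35 GB → disk 1 (remaining 0 GB)
30 GB → disk 2 (remaining 11 GB)
25 GB → disk 3 (remaining 24 GB)
16 GB → disk 3 (remaining 8 GB)
7 disks × 128 GB = 896 GB; used 669 GB; unused 227 GB.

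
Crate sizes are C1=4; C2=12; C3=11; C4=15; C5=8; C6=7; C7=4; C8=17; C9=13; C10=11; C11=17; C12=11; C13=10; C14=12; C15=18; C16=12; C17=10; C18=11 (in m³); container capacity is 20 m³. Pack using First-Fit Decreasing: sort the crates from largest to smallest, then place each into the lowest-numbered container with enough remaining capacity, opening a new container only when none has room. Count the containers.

Sorted descending: 18, 17, 17, 15, 13, 12, 12, 12, 11, 11, 11, 11, 10, 10, 8, 7, 4, 4.
Put 18 m³ in container 1; 2 m³ remain.
Put 17 m³ in container 2; 3 m³ remain.
Put 17 m³ in container 3; 3 m³ remain.
Put 15 m³ in container 4; 5 m³ remain.
Put 13 m³ in container 5; 7 m³ remain.
Put 12 m³ in container 6; 8 m³ remain.
Put 12 m³ in container 7; 8 m³ remain.
Put 12 m³ in container 8; 8 m³ remain.
Put 11 m³ in container 9; 9 m³ remain.
Put 11 m³ in container 10; 9 m³ remain.
Put 11 m³ in container 11; 9 m³ remain.
Put 11 m³ in container 12; 9 m³ remain.
Put 10 m³ in container 13; 10 m³ remain.
Put 10 m³ in container 13; 0 m³ remain.
Put 8 m³ in container 6; 0 m³ remain.
Put 7 m³ in container 5; 0 m³ remain.
Put 4 m³ in container 4; 1 m³ remain.
Put 4 m³ in container 7; 4 m³ remain.
Final containers: [18] [17] [17] [15,4] [13,7] [12,8] [12,4] [12] [11] [11] [11] [11] [10,10].

13 containers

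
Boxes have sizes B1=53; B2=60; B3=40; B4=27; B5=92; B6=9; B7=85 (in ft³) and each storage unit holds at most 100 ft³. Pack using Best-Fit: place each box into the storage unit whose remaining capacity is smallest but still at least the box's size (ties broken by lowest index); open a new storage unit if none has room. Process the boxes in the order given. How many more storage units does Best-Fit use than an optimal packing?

Best-Fit: [53,27,9] [60,40] [92] [85] → 4 storage units.
Total size 366 ft³; any packing needs at least ⌈366/100⌉ = 4 storage units.
So 4 is already optimal.

0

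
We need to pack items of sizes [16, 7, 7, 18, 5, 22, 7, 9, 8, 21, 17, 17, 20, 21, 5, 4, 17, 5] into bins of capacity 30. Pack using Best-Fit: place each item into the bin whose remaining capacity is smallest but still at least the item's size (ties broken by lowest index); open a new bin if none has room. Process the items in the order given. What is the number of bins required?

Put 16 in bin 1; 14 remain.
Put 7 in bin 1; 7 remain.
Put 7 in bin 1; 0 remain.
Put 18 in bin 2; 12 remain.
Put 5 in bin 2; 7 remain.
Put 22 in bin 3; 8 remain.
Put 7 in bin 2; 0 remain.
Put 9 in bin 4; 21 remain.
Put 8 in bin 3; 0 remain.
Put 21 in bin 4; 0 remain.
Put 17 in bin 5; 13 remain.
Put 17 in bin 6; 13 remain.
Put 20 in bin 7; 10 remain.
Put 21 in bin 8; 9 remain.
Put 5 in bin 8; 4 remain.
Put 4 in bin 8; 0 remain.
Put 17 in bin 9; 13 remain.
Put 5 in bin 7; 5 remain.

9 bins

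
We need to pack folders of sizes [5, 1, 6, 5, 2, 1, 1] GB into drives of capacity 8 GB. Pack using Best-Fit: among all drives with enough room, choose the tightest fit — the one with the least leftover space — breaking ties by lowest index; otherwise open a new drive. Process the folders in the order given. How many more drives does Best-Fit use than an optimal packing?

Best-Fit: [5,1,2] [6,1,1] [5] → 3 drives.
Total size 21 GB; any packing needs at least ⌈21/8⌉ = 3 drives.
So 3 is already optimal.

0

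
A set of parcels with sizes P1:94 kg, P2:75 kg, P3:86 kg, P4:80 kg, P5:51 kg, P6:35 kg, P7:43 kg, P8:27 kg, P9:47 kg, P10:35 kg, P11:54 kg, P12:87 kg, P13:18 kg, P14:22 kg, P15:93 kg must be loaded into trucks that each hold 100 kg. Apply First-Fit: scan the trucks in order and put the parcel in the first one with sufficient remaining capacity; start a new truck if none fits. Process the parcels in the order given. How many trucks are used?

truck 1: place P1 (94 kg), 6 kg left
truck 2: place P2 (75 kg), 25 kg left
truck 3: place P3 (86 kg), 14 kg left
truck 4: place P4 (80 kg), 20 kg left
truck 5: place P5 (51 kg), 49 kg left
truck 5: place P6 (35 kg), 14 kg left
truck 6: place P7 (43 kg), 57 kg left
truck 6: place P8 (27 kg), 30 kg left
truck 7: place P9 (47 kg), 53 kg left
truck 7: place P10 (35 kg), 18 kg left
truck 8: place P11 (54 kg), 46 kg left
truck 9: place P12 (87 kg), 13 kg left
truck 2: place P13 (18 kg), 7 kg left
truck 6: place P14 (22 kg), 8 kg left
truck 10: place P15 (93 kg), 7 kg left

10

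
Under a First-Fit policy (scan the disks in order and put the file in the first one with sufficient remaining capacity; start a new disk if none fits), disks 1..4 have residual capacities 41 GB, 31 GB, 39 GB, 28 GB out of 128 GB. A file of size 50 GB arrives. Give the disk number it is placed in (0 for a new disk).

0

No disk has ≥ 50 GB free, so a new disk is opened.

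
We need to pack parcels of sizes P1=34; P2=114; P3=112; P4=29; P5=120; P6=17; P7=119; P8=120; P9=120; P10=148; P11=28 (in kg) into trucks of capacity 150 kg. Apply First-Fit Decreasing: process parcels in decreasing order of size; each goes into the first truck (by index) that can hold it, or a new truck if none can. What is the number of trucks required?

Sorted descending: 148, 120, 120, 120, 119, 114, 112, 34, 29, 28, 17.
Put 148 kg in truck 1; 2 kg remain.
Put 120 kg in truck 2; 30 kg remain.
Put 120 kg in truck 3; 30 kg remain.
Put 120 kg in truck 4; 30 kg remain.
Put 119 kg in truck 5; 31 kg remain.
Put 114 kg in truck 6; 36 kg remain.
Put 112 kg in truck 7; 38 kg remain.
Put 34 kg in truck 6; 2 kg remain.
Put 29 kg in truck 2; 1 kg remain.
Put 28 kg in truck 3; 2 kg remain.
Put 17 kg in truck 4; 13 kg remain.

7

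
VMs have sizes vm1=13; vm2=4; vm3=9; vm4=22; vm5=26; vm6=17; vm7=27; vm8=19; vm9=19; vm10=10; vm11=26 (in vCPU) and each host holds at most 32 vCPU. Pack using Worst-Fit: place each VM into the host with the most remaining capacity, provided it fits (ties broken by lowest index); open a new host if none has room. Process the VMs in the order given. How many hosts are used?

8 hosts

vm1 (13 vCPU) → host 1 (remaining 19 vCPU)
vm2 (4 vCPU) → host 1 (remaining 15 vCPU)
vm3 (9 vCPU) → host 1 (remaining 6 vCPU)
vm4 (22 vCPU) → host 2 (remaining 10 vCPU)
vm5 (26 vCPU) → host 3 (remaining 6 vCPU)
vm6 (17 vCPU) → host 4 (remaining 15 vCPU)
vm7 (27 vCPU) → host 5 (remaining 5 vCPU)
vm8 (19 vCPU) → host 6 (remaining 13 vCPU)
vm9 (19 vCPU) → host 7 (remaining 13 vCPU)
vm10 (10 vCPU) → host 4 (remaining 5 vCPU)
vm11 (26 vCPU) → host 8 (remaining 6 vCPU)
Final hosts: [13,4,9] [22] [26] [17,10] [27] [19] [19] [26].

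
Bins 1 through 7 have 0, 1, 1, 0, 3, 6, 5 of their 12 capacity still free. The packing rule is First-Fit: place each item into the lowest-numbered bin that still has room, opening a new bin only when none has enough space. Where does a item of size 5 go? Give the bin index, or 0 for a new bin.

6

Bins with room: bin 6 (6), bin 7 (5).
The first with room is bin 6.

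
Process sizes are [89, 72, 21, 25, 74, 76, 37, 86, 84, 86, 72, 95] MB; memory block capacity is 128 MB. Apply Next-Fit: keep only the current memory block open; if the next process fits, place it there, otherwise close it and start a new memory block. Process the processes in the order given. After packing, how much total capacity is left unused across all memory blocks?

Put 89 MB in memory block 1; 39 MB remain.
Put 72 MB in memory block 2; 56 MB remain.
Put 21 MB in memory block 2; 35 MB remain.
Put 25 MB in memory block 2; 10 MB remain.
Put 74 MB in memory block 3; 54 MB remain.
Put 76 MB in memory block 4; 52 MB remain.
Put 37 MB in memory block 4; 15 MB remain.
Put 86 MB in memory block 5; 42 MB remain.
Put 84 MB in memory block 6; 44 MB remain.
Put 86 MB in memory block 7; 42 MB remain.
Put 72 MB in memory block 8; 56 MB remain.
Put 95 MB in memory block 9; 33 MB remain.
9 memory blocks × 128 MB = 1152 MB; used 817 MB; unused 335 MB.

335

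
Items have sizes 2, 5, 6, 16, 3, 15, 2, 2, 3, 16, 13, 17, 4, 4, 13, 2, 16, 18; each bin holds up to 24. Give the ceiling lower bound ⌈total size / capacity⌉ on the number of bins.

7 bins

Total size = 2 + 5 + 6 + 16 + 3 + 15 + 2 + 2 + 3 + 16 + 13 + 17 + 4 + 4 + 13 + 2 + 16 + 18 = 157.
⌈157 / 24⌉ = 7.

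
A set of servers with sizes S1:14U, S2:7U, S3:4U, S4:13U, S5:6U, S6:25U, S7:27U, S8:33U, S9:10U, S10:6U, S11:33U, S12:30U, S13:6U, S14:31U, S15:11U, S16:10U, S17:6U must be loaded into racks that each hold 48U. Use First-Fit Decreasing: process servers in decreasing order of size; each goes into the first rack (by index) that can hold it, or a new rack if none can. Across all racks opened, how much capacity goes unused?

Sorted descending: 33, 33, 31, 30, 27, 25, 14, 13, 11, 10, 10, 7, 6, 6, 6, 6, 4.
Put 33U in rack 1; 15U remain.
Put 33U in rack 2; 15U remain.
Put 31U in rack 3; 17U remain.
Put 30U in rack 4; 18U remain.
Put 27U in rack 5; 21U remain.
Put 25U in rack 6; 23U remain.
Put 14U in rack 1; 1U remain.
Put 13U in rack 2; 2U remain.
Put 11U in rack 3; 6U remain.
Put 10U in rack 4; 8U remain.
Put 10U in rack 5; 11U remain.
Put 7U in rack 4; 1U remain.
Put 6U in rack 3; 0U remain.
Put 6U in rack 5; 5U remain.
Put 6U in rack 6; 17U remain.
Put 6U in rack 6; 11U remain.
Put 4U in rack 5; 1U remain.
6 racks × 48U = 288U; used 272U; unused 16U.

16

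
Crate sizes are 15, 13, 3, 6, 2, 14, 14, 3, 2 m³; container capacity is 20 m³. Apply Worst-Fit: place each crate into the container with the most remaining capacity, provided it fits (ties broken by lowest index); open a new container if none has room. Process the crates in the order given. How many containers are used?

5 containers

15 m³ → container 1 (remaining 5 m³)
13 m³ → container 2 (remaining 7 m³)
3 m³ → container 2 (remaining 4 m³)
6 m³ → container 3 (remaining 14 m³)
2 m³ → container 3 (remaining 12 m³)
14 m³ → container 4 (remaining 6 m³)
14 m³ → container 5 (remaining 6 m³)
3 m³ → container 3 (remaining 9 m³)
2 m³ → container 3 (remaining 7 m³)
Final containers: [15] [13,3] [6,2,3,2] [14] [14].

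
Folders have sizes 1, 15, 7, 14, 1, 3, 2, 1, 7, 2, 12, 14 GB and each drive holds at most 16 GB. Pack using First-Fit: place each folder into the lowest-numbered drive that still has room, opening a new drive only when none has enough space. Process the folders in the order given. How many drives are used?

drive 1: place 1 GB, 15 GB left
drive 1: place 15 GB, 0 GB left
drive 2: place 7 GB, 9 GB left
drive 3: place 14 GB, 2 GB left
drive 2: place 1 GB, 8 GB left
drive 2: place 3 GB, 5 GB left
drive 2: place 2 GB, 3 GB left
drive 2: place 1 GB, 2 GB left
drive 4: place 7 GB, 9 GB left
drive 2: place 2 GB, 0 GB left
drive 5: place 12 GB, 4 GB left
drive 6: place 14 GB, 2 GB left

6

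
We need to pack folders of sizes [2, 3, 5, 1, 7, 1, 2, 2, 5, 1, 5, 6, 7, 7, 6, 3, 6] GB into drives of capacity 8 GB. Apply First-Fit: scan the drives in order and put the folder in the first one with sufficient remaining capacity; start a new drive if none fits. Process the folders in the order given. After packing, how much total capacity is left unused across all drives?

Put 2 GB in drive 1; 6 GB remain.
Put 3 GB in drive 1; 3 GB remain.
Put 5 GB in drive 2; 3 GB remain.
Put 1 GB in drive 1; 2 GB remain.
Put 7 GB in drive 3; 1 GB remain.
Put 1 GB in drive 1; 1 GB remain.
Put 2 GB in drive 2; 1 GB remain.
Put 2 GB in drive 4; 6 GB remain.
Put 5 GB in drive 4; 1 GB remain.
Put 1 GB in drive 1; 0 GB remain.
Put 5 GB in drive 5; 3 GB remain.
Put 6 GB in drive 6; 2 GB remain.
Put 7 GB in drive 7; 1 GB remain.
Put 7 GB in drive 8; 1 GB remain.
Put 6 GB in drive 9; 2 GB remain.
Put 3 GB in drive 5; 0 GB remain.
Put 6 GB in drive 10; 2 GB remain.
10 drives × 8 GB = 80 GB; used 69 GB; unused 11 GB.

11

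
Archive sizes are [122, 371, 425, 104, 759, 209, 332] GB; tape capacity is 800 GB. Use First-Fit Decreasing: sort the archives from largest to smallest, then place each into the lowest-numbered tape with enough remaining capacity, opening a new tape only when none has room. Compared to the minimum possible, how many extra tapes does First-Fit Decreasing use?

First-Fit Decreasing: [759] [425,371] [332,209,122,104] → 3 tapes.
Total size 2322 GB; any packing needs at least ⌈2322/800⌉ = 3 tapes.
So 3 is already optimal.

0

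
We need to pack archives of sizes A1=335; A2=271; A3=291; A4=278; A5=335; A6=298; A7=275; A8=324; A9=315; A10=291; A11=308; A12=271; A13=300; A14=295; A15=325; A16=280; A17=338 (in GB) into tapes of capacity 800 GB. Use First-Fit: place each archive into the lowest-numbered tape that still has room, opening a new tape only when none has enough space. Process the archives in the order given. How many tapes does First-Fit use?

9 tapes

A1 (335 GB) → tape 1 (remaining 465 GB)
A2 (271 GB) → tape 1 (remaining 194 GB)
A3 (291 GB) → tape 2 (remaining 509 GB)
A4 (278 GB) → tape 2 (remaining 231 GB)
A5 (335 GB) → tape 3 (remaining 465 GB)
A6 (298 GB) → tape 3 (remaining 167 GB)
A7 (275 GB) → tape 4 (remaining 525 GB)
A8 (324 GB) → tape 4 (remaining 201 GB)
A9 (315 GB) → tape 5 (remaining 485 GB)
A10 (291 GB) → tape 5 (remaining 194 GB)
A11 (308 GB) → tape 6 (remaining 492 GB)
A12 (271 GB) → tape 6 (remaining 221 GB)
A13 (300 GB) → tape 7 (remaining 500 GB)
A14 (295 GB) → tape 7 (remaining 205 GB)
A15 (325 GB) → tape 8 (remaining 475 GB)
A16 (280 GB) → tape 8 (remaining 195 GB)
A17 (338 GB) → tape 9 (remaining 462 GB)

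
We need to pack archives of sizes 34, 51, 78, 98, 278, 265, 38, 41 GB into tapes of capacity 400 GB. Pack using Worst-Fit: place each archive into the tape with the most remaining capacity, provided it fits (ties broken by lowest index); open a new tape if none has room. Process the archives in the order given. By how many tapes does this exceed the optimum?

Worst-Fit: [34,51,78,98,38] [278] [265,41] → 3 tapes.
Total size 883 GB; any packing needs at least ⌈883/400⌉ = 3 tapes.
So 3 is already optimal.

0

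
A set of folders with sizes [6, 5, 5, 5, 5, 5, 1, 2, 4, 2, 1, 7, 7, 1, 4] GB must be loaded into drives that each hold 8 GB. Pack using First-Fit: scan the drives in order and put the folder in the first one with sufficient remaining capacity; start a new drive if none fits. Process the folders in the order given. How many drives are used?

6 GB → drive 1 (remaining 2 GB)
5 GB → drive 2 (remaining 3 GB)
5 GB → drive 3 (remaining 3 GB)
5 GB → drive 4 (remaining 3 GB)
5 GB → drive 5 (remaining 3 GB)
5 GB → drive 6 (remaining 3 GB)
1 GB → drive 1 (remaining 1 GB)
2 GB → drive 2 (remaining 1 GB)
4 GB → drive 7 (remaining 4 GB)
2 GB → drive 3 (remaining 1 GB)
1 GB → drive 1 (remaining 0 GB)
7 GB → drive 8 (remaining 1 GB)
7 GB → drive 9 (remaining 1 GB)
1 GB → drive 2 (remaining 0 GB)
4 GB → drive 7 (remaining 0 GB)

9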